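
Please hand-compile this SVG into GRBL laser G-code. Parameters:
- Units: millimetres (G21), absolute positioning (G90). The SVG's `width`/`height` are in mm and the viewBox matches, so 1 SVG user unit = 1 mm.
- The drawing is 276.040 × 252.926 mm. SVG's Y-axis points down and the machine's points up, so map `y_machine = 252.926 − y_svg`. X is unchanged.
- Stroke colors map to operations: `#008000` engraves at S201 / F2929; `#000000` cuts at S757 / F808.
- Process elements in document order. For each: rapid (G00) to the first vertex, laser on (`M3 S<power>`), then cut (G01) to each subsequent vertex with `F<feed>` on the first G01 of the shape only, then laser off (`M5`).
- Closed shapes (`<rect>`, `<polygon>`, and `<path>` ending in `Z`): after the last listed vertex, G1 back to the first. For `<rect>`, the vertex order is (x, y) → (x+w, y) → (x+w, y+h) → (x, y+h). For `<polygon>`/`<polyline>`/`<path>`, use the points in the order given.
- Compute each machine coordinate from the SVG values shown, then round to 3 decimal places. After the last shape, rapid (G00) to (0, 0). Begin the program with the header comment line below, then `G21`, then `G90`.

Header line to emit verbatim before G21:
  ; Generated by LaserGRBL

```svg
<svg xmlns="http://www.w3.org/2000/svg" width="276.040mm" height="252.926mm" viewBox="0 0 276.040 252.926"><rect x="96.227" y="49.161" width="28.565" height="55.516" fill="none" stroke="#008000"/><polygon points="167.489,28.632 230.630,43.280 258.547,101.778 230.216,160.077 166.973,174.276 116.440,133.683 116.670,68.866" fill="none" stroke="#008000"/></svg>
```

1 u = 1 mm; y_m = 252.926 − y.

[1] `<rect>` rectangle, #008000→engrave S201 F2929: (96.227,203.765) → (124.792,203.765) → (124.792,148.249) → (96.227,148.249) → (96.227,203.765) (closed)

[2] `<polygon>` regular polygon, #008000→engrave S201 F2929: (167.489,224.294) → (230.630,209.646) → (258.547,151.148) → (230.216,92.849) → (166.973,78.650) → (116.440,119.243) → (116.670,184.060) → (167.489,224.294) (closed)

; Generated by LaserGRBL
G21
G90
G00 X96.227 Y203.765
M3 S201
G01 X124.792 Y203.765 F2929
G01 X124.792 Y148.249
G01 X96.227 Y148.249
G01 X96.227 Y203.765
M5
G00 X167.489 Y224.294
M3 S201
G01 X230.630 Y209.646 F2929
G01 X258.547 Y151.148
G01 X230.216 Y92.849
G01 X166.973 Y78.650
G01 X116.440 Y119.243
G01 X116.670 Y184.060
G01 X167.489 Y224.294
M5
G00 X0.000 Y0.000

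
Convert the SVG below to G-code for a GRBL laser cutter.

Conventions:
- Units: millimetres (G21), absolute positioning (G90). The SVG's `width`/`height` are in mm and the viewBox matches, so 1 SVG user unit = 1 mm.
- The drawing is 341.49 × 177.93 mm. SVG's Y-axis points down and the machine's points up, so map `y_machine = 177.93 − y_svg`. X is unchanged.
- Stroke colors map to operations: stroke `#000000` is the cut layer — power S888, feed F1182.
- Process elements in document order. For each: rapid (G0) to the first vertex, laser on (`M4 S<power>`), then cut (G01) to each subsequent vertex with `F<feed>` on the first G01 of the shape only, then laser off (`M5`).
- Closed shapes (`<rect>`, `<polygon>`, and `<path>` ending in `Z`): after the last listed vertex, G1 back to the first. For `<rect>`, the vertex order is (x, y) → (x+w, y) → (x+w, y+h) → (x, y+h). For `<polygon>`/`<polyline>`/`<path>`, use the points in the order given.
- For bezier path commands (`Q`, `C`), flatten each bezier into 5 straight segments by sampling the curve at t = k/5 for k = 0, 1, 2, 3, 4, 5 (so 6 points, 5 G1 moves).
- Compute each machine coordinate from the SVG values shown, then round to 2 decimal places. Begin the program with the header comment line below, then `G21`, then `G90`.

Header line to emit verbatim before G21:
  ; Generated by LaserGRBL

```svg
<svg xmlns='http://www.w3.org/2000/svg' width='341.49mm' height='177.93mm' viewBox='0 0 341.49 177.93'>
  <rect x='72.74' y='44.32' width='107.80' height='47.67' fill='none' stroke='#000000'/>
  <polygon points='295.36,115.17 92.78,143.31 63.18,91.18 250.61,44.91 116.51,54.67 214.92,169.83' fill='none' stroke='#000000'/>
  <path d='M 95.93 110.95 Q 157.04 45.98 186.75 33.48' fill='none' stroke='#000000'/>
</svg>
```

Since the viewBox matches the mm dimensions, user units are millimetres directly. The only transform is the Y-flip y_m = 177.93 − y_svg.

Shape 1 is a rectangle drawn with `<rect>`. Its stroke #000000 means cut at S888, F1182. After flipping Y the toolpath is (72.74,133.61) → (180.54,133.61) → (180.54,85.94) → (72.74,85.94) → (72.74,133.61), returning to the start.

Shape 2 is a closed polygon drawn with `<polygon>`. Its stroke #000000 means cut at S888, F1182. After flipping Y the toolpath is (295.36,62.76) → (92.78,34.62) → (63.18,86.75) → (250.61,133.02) → (116.51,123.26) → (214.92,8.10) → (295.36,62.76), returning to the start.

Shape 3 is a quadratic bezier drawn with `<path>`. Its stroke #000000 means cut at S888, F1182. After flipping Y the toolpath is (95.93,66.98) → (119.12,90.87) → (139.79,110.56) → (157.96,126.05) → (173.61,137.35) → (186.75,144.45).

; Generated by LaserGRBL
G21
G90
G0 X72.74 Y133.61
M4 S888
G01 X180.54 Y133.61 F1182
G01 X180.54 Y85.94
G01 X72.74 Y85.94
G01 X72.74 Y133.61
M5
G0 X295.36 Y62.76
M4 S888
G01 X92.78 Y34.62 F1182
G01 X63.18 Y86.75
G01 X250.61 Y133.02
G01 X116.51 Y123.26
G01 X214.92 Y8.10
G01 X295.36 Y62.76
M5
G0 X95.93 Y66.98
M4 S888
G01 X119.12 Y90.87 F1182
G01 X139.79 Y110.56
G01 X157.96 Y126.05
G01 X173.61 Y137.35
G01 X186.75 Y144.45
M5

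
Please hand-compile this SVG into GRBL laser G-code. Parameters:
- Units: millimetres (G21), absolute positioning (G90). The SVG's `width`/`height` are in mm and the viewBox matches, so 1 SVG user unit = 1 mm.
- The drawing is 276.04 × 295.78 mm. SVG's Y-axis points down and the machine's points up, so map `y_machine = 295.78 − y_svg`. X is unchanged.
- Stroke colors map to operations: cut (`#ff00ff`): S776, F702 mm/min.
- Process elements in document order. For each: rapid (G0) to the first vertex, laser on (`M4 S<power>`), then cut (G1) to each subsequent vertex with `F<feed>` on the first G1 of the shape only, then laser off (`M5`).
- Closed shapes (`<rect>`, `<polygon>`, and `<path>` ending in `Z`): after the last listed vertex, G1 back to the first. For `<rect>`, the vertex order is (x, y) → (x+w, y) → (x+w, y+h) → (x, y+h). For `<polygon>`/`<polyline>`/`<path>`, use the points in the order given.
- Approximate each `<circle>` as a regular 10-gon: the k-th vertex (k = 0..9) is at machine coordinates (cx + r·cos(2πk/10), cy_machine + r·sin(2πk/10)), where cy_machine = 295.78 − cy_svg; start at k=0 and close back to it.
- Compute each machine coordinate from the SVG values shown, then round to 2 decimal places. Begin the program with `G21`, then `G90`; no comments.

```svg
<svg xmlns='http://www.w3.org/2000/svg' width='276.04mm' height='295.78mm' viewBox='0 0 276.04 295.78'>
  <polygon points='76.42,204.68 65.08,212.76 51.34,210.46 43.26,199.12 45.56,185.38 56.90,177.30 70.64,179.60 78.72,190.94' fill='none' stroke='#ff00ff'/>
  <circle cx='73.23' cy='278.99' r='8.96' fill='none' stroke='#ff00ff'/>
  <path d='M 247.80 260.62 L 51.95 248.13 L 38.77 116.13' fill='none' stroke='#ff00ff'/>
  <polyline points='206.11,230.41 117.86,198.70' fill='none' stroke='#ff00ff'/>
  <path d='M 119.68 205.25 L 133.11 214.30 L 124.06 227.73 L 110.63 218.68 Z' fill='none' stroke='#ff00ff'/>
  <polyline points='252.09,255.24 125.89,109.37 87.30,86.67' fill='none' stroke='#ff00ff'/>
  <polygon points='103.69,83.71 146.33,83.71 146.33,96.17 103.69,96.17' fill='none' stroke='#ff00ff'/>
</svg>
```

viewBox `0 0 276.04 295.78` with mm width/height → 1 unit = 1 mm. Flip: y_m = 295.78 − y_svg.

**Shape 1** — `<polygon>` regular polygon, stroke `#ff00ff` → cut (S776, F702). Machine vertices: (76.42,91.10) → (65.08,83.02) → (51.34,85.32) → (43.26,96.66) → (45.56,110.40) → (56.90,118.48) → (70.64,116.18) → (78.72,104.84) → (76.42,91.10). Closed: final G1 returns to the first vertex.

**Shape 2** — `<circle>` circle, stroke `#ff00ff` → cut (S776, F702). Machine vertices: (82.19,16.79) → (80.48,22.06) → (76.00,25.31) → (70.46,25.31) → (65.98,22.06) → (64.27,16.79) → (65.98,11.52) → (70.46,8.27) → (76.00,8.27) → (80.48,11.52) → (82.19,16.79). Closed: final G1 returns to the first vertex.

**Shape 3** — `<path>` open polyline, stroke `#ff00ff` → cut (S776, F702). Machine vertices: (247.80,35.16) → (51.95,47.65) → (38.77,179.65). Open path.

**Shape 4** — `<polyline>` line segment, stroke `#ff00ff` → cut (S776, F702). Machine vertices: (206.11,65.37) → (117.86,97.08). Open path.

**Shape 5** — `<path>` regular polygon, stroke `#ff00ff` → cut (S776, F702). Machine vertices: (119.68,90.53) → (133.11,81.48) → (124.06,68.05) → (110.63,77.10) → (119.68,90.53). Closed: final G1 returns to the first vertex.

**Shape 6** — `<polyline>` open polyline, stroke `#ff00ff` → cut (S776, F702). Machine vertices: (252.09,40.54) → (125.89,186.41) → (87.30,209.11). Open path.

**Shape 7** — `<polygon>` rectangle, stroke `#ff00ff` → cut (S776, F702). Machine vertices: (103.69,212.07) → (146.33,212.07) → (146.33,199.61) → (103.69,199.61) → (103.69,212.07). Closed: final G1 returns to the first vertex.

G21
G90
G0 X76.42 Y91.10
M4 S776
G1 X65.08 Y83.02 F702
G1 X51.34 Y85.32
G1 X43.26 Y96.66
G1 X45.56 Y110.40
G1 X56.90 Y118.48
G1 X70.64 Y116.18
G1 X78.72 Y104.84
G1 X76.42 Y91.10
M5
G0 X82.19 Y16.79
M4 S776
G1 X80.48 Y22.06 F702
G1 X76.00 Y25.31
G1 X70.46 Y25.31
G1 X65.98 Y22.06
G1 X64.27 Y16.79
G1 X65.98 Y11.52
G1 X70.46 Y8.27
G1 X76.00 Y8.27
G1 X80.48 Y11.52
G1 X82.19 Y16.79
M5
G0 X247.80 Y35.16
M4 S776
G1 X51.95 Y47.65 F702
G1 X38.77 Y179.65
M5
G0 X206.11 Y65.37
M4 S776
G1 X117.86 Y97.08 F702
M5
G0 X119.68 Y90.53
M4 S776
G1 X133.11 Y81.48 F702
G1 X124.06 Y68.05
G1 X110.63 Y77.10
G1 X119.68 Y90.53
M5
G0 X252.09 Y40.54
M4 S776
G1 X125.89 Y186.41 F702
G1 X87.30 Y209.11
M5
G0 X103.69 Y212.07
M4 S776
G1 X146.33 Y212.07 F702
G1 X146.33 Y199.61
G1 X103.69 Y199.61
G1 X103.69 Y212.07
M5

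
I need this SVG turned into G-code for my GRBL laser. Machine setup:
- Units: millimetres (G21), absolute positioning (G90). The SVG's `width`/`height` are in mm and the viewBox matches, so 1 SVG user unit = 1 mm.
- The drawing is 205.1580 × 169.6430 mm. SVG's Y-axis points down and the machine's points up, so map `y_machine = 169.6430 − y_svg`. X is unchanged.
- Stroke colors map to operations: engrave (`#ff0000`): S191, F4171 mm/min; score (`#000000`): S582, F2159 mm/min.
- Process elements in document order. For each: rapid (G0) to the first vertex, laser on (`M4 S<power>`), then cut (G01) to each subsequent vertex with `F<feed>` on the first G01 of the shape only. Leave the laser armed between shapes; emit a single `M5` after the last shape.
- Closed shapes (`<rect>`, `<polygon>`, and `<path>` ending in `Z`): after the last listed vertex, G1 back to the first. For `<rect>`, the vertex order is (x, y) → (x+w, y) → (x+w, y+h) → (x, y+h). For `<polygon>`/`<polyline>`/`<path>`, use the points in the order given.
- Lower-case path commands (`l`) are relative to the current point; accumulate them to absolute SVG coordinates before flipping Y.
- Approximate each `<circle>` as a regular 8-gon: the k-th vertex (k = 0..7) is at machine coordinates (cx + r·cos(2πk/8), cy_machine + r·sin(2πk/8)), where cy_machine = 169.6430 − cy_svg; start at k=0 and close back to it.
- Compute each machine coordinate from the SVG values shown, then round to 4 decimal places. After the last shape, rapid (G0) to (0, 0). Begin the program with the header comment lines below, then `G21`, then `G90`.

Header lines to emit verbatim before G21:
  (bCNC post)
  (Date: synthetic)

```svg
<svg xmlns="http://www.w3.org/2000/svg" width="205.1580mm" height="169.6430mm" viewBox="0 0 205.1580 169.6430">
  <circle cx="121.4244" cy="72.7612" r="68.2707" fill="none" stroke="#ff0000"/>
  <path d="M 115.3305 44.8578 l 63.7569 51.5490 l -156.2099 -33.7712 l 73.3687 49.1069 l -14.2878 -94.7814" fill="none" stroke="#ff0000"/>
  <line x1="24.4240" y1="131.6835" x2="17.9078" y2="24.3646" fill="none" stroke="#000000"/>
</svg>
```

viewBox `0 0 205.1580 169.6430` with mm width/height → 1 unit = 1 mm. Flip: y_m = 169.6430 − y_svg.

**Shape 1** — `<circle>` circle, stroke `#ff0000` → engrave (S191, F4171). Machine vertices: (189.6951,96.8818) → (169.6991,145.1565) → (121.4244,165.1525) → (73.1497,145.1565) → (53.1537,96.8818) → (73.1497,48.6071) → (121.4244,28.6111) → (169.6991,48.6071) → (189.6951,96.8818). Closed: final G1 returns to the first vertex.

**Shape 2** — `<path>` open polyline, stroke `#ff0000` → engrave (S191, F4171). Machine vertices: (115.3305,124.7852) → (179.0874,73.2362) → (22.8775,107.0074) → (96.2462,57.9005) → (81.9584,152.6819). Open path.

**Shape 3** — `<line>` line segment, stroke `#000000` → score (S582, F2159). Machine vertices: (24.4240,37.9595) → (17.9078,145.2784). Open path.

(bCNC post)
(Date: synthetic)
G21
G90
G0 X189.6951 Y96.8818
M4 S191
G01 X169.6991 Y145.1565 F4171
G01 X121.4244 Y165.1525
G01 X73.1497 Y145.1565
G01 X53.1537 Y96.8818
G01 X73.1497 Y48.6071
G01 X121.4244 Y28.6111
G01 X169.6991 Y48.6071
G01 X189.6951 Y96.8818
G0 X115.3305 Y124.7852
M4 S191
G01 X179.0874 Y73.2362 F4171
G01 X22.8775 Y107.0074
G01 X96.2462 Y57.9005
G01 X81.9584 Y152.6819
G0 X24.4240 Y37.9595
M4 S582
G01 X17.9078 Y145.2784 F2159
M5
G0 X0.0000 Y0.0000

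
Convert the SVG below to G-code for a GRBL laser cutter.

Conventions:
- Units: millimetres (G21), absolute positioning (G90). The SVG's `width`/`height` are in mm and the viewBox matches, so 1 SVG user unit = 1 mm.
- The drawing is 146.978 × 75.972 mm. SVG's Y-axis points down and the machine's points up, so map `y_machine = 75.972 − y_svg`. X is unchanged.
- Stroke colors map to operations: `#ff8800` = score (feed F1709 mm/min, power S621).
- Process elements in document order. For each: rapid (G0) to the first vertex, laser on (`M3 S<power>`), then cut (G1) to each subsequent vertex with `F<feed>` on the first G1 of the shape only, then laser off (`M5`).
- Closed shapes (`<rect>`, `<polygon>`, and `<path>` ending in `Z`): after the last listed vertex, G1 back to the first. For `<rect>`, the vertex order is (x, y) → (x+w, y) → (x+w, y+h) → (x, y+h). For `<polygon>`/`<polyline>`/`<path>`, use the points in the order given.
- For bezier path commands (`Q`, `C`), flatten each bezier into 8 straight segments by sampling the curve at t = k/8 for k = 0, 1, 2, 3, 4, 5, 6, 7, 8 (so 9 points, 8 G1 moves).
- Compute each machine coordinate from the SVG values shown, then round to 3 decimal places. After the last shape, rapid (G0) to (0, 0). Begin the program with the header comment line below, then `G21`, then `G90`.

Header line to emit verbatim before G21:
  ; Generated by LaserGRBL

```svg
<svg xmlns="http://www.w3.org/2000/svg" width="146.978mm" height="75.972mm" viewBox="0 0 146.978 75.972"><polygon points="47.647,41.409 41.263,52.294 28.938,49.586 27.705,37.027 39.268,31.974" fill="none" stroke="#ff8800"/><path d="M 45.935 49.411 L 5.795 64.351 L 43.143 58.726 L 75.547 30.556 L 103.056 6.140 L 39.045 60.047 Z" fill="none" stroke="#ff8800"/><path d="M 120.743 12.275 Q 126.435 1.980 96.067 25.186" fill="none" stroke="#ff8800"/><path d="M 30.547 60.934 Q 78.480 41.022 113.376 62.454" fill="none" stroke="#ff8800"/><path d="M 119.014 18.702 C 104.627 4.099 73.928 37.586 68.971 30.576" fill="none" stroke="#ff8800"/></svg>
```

Since the viewBox matches the mm dimensions, user units are millimetres directly. The only transform is the Y-flip y_m = 75.972 − y_svg.

Shape 1 is a regular polygon drawn with `<polygon>`. Its stroke #ff8800 means score at S621, F1709. After flipping Y the toolpath is (47.647,34.563) → (41.263,23.678) → (28.938,26.386) → (27.705,38.945) → (39.268,43.998) → (47.647,34.563), returning to the start.

Shape 2 is a closed polygon drawn with `<path>`. Its stroke #ff8800 means score at S621, F1709. After flipping Y the toolpath is (45.935,26.561) → (5.795,11.621) → (43.143,17.246) → (75.547,45.416) → (103.056,69.832) → (39.045,15.925) → (45.935,26.561), returning to the start.

Shape 3 is a quadratic bezier drawn with `<path>`. Its stroke #ff8800 means score at S621, F1709. After flipping Y the toolpath is (120.743,63.697) → (121.603,65.747) → (121.335,66.751) → (119.941,66.707) → (117.420,65.617) → (113.772,63.479) → (108.997,60.295) → (103.096,56.064) → (96.067,50.786).

Shape 4 is a quadratic bezier drawn with `<path>`. Its stroke #ff8800 means score at S621, F1709. After flipping Y the toolpath is (30.547,15.038) → (42.327,19.370) → (53.699,22.410) → (64.663,24.158) → (75.221,24.614) → (85.371,23.778) → (95.113,21.650) → (104.448,18.230) → (113.376,13.518).

Shape 5 is a cubic bezier drawn with `<path>`. Its stroke #ff8800 means score at S621, F1709. After flipping Y the toolpath is (119.014,57.270) → (112.936,60.665) → (105.822,60.590) → (98.165,58.082) → (90.456,54.180) → (83.190,49.923) → (76.858,46.348) → (71.954,44.493) → (68.971,45.396).

; Generated by LaserGRBL
G21
G90
G0 X47.647 Y34.563
M3 S621
G1 X41.263 Y23.678 F1709
G1 X28.938 Y26.386
G1 X27.705 Y38.945
G1 X39.268 Y43.998
G1 X47.647 Y34.563
M5
G0 X45.935 Y26.561
M3 S621
G1 X5.795 Y11.621 F1709
G1 X43.143 Y17.246
G1 X75.547 Y45.416
G1 X103.056 Y69.832
G1 X39.045 Y15.925
G1 X45.935 Y26.561
M5
G0 X120.743 Y63.697
M3 S621
G1 X121.603 Y65.747 F1709
G1 X121.335 Y66.751
G1 X119.941 Y66.707
G1 X117.420 Y65.617
G1 X113.772 Y63.479
G1 X108.997 Y60.295
G1 X103.096 Y56.064
G1 X96.067 Y50.786
M5
G0 X30.547 Y15.038
M3 S621
G1 X42.327 Y19.370 F1709
G1 X53.699 Y22.410
G1 X64.663 Y24.158
G1 X75.221 Y24.614
G1 X85.371 Y23.778
G1 X95.113 Y21.650
G1 X104.448 Y18.230
G1 X113.376 Y13.518
M5
G0 X119.014 Y57.270
M3 S621
G1 X112.936 Y60.665 F1709
G1 X105.822 Y60.590
G1 X98.165 Y58.082
G1 X90.456 Y54.180
G1 X83.190 Y49.923
G1 X76.858 Y46.348
G1 X71.954 Y44.493
G1 X68.971 Y45.396
M5
G0 X0.000 Y0.000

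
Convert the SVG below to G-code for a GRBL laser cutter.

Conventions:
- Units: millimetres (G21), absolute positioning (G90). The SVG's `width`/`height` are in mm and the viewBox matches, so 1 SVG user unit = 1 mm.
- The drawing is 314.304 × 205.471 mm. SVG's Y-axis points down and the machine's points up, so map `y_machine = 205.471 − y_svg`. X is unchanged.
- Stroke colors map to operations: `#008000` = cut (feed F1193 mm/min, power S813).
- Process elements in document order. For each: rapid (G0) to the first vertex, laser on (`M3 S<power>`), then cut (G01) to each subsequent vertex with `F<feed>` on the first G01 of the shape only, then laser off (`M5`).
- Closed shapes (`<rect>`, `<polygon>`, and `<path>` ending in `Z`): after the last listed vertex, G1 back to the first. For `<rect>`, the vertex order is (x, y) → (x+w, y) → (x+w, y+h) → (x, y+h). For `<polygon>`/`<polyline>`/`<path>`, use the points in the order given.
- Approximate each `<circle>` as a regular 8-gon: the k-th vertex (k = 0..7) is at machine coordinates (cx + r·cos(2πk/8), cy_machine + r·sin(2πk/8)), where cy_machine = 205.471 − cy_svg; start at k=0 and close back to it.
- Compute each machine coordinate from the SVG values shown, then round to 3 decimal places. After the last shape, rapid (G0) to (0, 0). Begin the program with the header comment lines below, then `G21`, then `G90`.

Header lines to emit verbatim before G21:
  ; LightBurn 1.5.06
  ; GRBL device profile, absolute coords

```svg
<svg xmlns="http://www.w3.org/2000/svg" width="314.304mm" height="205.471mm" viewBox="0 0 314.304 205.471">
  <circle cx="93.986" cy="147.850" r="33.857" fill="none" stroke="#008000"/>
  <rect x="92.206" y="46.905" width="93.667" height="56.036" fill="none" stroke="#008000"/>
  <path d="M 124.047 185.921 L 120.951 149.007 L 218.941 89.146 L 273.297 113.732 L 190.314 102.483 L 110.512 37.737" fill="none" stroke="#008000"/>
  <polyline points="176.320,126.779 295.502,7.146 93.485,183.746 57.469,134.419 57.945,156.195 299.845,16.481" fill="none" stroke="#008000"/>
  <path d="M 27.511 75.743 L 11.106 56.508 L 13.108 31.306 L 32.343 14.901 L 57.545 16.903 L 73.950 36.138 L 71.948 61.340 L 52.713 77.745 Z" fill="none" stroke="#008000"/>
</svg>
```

; LightBurn 1.5.06
; GRBL device profile, absolute coords
G21
G90
G0 X127.843 Y57.621
M3 S813
G01 X117.927 Y81.562 F1193
G01 X93.986 Y91.478
G01 X70.045 Y81.562
G01 X60.129 Y57.621
G01 X70.045 Y33.680
G01 X93.986 Y23.764
G01 X117.927 Y33.680
G01 X127.843 Y57.621
M5
G0 X92.206 Y158.566
M3 S813
G01 X185.873 Y158.566 F1193
G01 X185.873 Y102.530
G01 X92.206 Y102.530
G01 X92.206 Y158.566
M5
G0 X124.047 Y19.550
M3 S813
G01 X120.951 Y56.464 F1193
G01 X218.941 Y116.325
G01 X273.297 Y91.739
G01 X190.314 Y102.988
G01 X110.512 Y167.734
M5
G0 X176.320 Y78.692
M3 S813
G01 X295.502 Y198.325 F1193
G01 X93.485 Y21.725
G01 X57.469 Y71.052
G01 X57.945 Y49.276
G01 X299.845 Y188.990
M5
G0 X27.511 Y129.728
M3 S813
G01 X11.106 Y148.963 F1193
G01 X13.108 Y174.165
G01 X32.343 Y190.570
G01 X57.545 Y188.568
G01 X73.950 Y169.333
G01 X71.948 Y144.131
G01 X52.713 Y127.726
G01 X27.511 Y129.728
M5
G0 X0.000 Y0.000

Since the viewBox matches the mm dimensions, user units are millimetres directly. The only transform is the Y-flip y_m = 205.471 − y_svg.

Shape 1 is a circle drawn with `<circle>`. Its stroke #008000 means cut at S813, F1193. After flipping Y the toolpath is (127.843,57.621) → (117.927,81.562) → (93.986,91.478) → (70.045,81.562) → (60.129,57.621) → (70.045,33.680) → (93.986,23.764) → (117.927,33.680) → (127.843,57.621), returning to the start.

Shape 2 is a rectangle drawn with `<rect>`. Its stroke #008000 means cut at S813, F1193. After flipping Y the toolpath is (92.206,158.566) → (185.873,158.566) → (185.873,102.530) → (92.206,102.530) → (92.206,158.566), returning to the start.

Shape 3 is a open polyline drawn with `<path>`. Its stroke #008000 means cut at S813, F1193. After flipping Y the toolpath is (124.047,19.550) → (120.951,56.464) → (218.941,116.325) → (273.297,91.739) → (190.314,102.988) → (110.512,167.734).

Shape 4 is a open polyline drawn with `<polyline>`. Its stroke #008000 means cut at S813, F1193. After flipping Y the toolpath is (176.320,78.692) → (295.502,198.325) → (93.485,21.725) → (57.469,71.052) → (57.945,49.276) → (299.845,188.990).

Shape 5 is a regular polygon drawn with `<path>`. Its stroke #008000 means cut at S813, F1193. After flipping Y the toolpath is (27.511,129.728) → (11.106,148.963) → (13.108,174.165) → (32.343,190.570) → (57.545,188.568) → (73.950,169.333) → (71.948,144.131) → (52.713,127.726) → (27.511,129.728), returning to the start.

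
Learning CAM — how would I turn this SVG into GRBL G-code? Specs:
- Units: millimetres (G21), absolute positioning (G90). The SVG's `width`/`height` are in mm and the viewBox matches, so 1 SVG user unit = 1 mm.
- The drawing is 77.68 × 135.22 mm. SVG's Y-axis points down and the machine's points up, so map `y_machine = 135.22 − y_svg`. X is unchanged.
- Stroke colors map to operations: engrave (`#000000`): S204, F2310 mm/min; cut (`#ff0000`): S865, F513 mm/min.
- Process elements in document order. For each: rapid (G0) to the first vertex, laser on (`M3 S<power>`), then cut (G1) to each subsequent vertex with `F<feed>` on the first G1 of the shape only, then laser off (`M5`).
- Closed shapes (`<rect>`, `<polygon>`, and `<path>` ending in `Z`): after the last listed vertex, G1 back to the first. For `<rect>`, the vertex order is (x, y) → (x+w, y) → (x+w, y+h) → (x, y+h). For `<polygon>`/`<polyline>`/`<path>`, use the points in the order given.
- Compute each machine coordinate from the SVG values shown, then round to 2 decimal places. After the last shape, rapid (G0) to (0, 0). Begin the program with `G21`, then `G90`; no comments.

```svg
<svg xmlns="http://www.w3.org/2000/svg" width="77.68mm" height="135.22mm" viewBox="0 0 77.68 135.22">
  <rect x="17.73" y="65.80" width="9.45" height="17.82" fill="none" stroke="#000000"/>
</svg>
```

G21
G90
G0 X17.73 Y69.42
M3 S204
G1 X27.18 Y69.42 F2310
G1 X27.18 Y51.60
G1 X17.73 Y51.60
G1 X17.73 Y69.42
M5
G0 X0.00 Y0.00

Since the viewBox matches the mm dimensions, user units are millimetres directly. The only transform is the Y-flip y_m = 135.22 − y_svg.

Shape 1 is a rectangle drawn with `<rect>`. Its stroke #000000 means engrave at S204, F2310. After flipping Y the toolpath is (17.73,69.42) → (27.18,69.42) → (27.18,51.60) → (17.73,51.60) → (17.73,69.42), returning to the start.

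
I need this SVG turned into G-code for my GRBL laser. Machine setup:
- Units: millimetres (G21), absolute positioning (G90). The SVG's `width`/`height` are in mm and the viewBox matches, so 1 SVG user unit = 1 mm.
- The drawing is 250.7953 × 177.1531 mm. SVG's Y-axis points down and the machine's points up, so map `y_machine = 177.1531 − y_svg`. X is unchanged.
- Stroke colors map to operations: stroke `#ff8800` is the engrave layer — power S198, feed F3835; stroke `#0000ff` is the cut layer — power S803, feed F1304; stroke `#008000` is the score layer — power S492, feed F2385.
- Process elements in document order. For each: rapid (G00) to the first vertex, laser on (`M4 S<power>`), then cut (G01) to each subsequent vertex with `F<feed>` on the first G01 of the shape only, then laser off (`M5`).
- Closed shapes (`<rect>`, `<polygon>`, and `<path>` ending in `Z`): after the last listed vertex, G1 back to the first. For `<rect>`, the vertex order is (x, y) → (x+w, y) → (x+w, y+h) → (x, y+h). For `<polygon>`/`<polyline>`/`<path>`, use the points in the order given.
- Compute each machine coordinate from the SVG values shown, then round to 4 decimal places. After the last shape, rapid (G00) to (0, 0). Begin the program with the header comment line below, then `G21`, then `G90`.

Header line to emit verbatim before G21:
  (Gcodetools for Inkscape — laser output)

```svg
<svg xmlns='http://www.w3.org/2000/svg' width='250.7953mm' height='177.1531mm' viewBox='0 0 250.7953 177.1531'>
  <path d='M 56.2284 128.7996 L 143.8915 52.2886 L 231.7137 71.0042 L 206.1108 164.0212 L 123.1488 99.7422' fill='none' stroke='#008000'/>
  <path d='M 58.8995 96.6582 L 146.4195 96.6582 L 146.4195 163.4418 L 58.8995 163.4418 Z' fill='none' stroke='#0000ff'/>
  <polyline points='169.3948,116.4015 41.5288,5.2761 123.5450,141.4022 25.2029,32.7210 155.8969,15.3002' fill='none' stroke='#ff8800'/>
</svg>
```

Since the viewBox matches the mm dimensions, user units are millimetres directly. The only transform is the Y-flip y_m = 177.1531 − y_svg.

Shape 1 is a open polyline drawn with `<path>`. Its stroke #008000 means score at S492, F2385. After flipping Y the toolpath is (56.2284,48.3535) → (143.8915,124.8645) → (231.7137,106.1489) → (206.1108,13.1319) → (123.1488,77.4109).

Shape 2 is a rectangle drawn with `<path>`. Its stroke #0000ff means cut at S803, F1304. After flipping Y the toolpath is (58.8995,80.4949) → (146.4195,80.4949) → (146.4195,13.7113) → (58.8995,13.7113) → (58.8995,80.4949), returning to the start.

Shape 3 is a open polyline drawn with `<polyline>`. Its stroke #ff8800 means engrave at S198, F3835. After flipping Y the toolpath is (169.3948,60.7516) → (41.5288,171.8770) → (123.5450,35.7509) → (25.2029,144.4321) → (155.8969,161.8529).

(Gcodetools for Inkscape — laser output)
G21
G90
G00 X56.2284 Y48.3535
M4 S492
G01 X143.8915 Y124.8645 F2385
G01 X231.7137 Y106.1489
G01 X206.1108 Y13.1319
G01 X123.1488 Y77.4109
M5
G00 X58.8995 Y80.4949
M4 S803
G01 X146.4195 Y80.4949 F1304
G01 X146.4195 Y13.7113
G01 X58.8995 Y13.7113
G01 X58.8995 Y80.4949
M5
G00 X169.3948 Y60.7516
M4 S198
G01 X41.5288 Y171.8770 F3835
G01 X123.5450 Y35.7509
G01 X25.2029 Y144.4321
G01 X155.8969 Y161.8529
M5
G00 X0.0000 Y0.0000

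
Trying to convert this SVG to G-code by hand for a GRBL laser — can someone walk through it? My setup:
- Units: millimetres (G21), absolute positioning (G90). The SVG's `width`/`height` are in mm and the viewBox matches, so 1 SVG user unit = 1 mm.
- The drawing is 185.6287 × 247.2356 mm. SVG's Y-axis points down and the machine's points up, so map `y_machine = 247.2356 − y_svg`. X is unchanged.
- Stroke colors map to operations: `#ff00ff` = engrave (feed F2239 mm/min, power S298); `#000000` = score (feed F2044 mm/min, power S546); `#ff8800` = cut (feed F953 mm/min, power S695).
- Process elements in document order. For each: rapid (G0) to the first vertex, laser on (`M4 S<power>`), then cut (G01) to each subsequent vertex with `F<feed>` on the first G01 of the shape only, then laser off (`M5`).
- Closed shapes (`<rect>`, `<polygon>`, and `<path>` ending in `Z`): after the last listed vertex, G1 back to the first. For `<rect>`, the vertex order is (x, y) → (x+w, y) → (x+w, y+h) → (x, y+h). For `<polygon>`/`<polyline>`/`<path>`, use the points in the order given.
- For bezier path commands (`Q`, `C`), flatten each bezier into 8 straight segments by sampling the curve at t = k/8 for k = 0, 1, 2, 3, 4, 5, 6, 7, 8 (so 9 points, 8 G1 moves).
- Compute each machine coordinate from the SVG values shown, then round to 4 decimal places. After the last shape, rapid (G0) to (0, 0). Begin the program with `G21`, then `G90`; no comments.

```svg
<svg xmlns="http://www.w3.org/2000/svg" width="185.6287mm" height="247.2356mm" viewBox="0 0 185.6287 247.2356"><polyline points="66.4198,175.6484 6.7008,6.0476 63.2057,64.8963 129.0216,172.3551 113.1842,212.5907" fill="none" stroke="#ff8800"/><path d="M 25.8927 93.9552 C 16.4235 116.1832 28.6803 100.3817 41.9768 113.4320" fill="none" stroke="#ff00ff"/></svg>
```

1 u = 1 mm; y_m = 247.2356 − y.

[1] `<polyline>` open polyline, #ff8800→cut S695 F953: (66.4198,71.5872) → (6.7008,241.1880) → (63.2057,182.3393) → (129.0216,74.8805) → (113.1842,34.6449)

[2] `<path>` cubic bezier, #ff00ff→engrave S298 F2239: (25.8927,153.2804) → (23.3198,146.5969) → (22.5412,142.6949) → (23.3146,140.7907) → (25.3976,140.1004) → (28.5477,139.8403) → (32.5226,139.2266) → (37.0798,137.4757) → (41.9768,133.8036)

G21
G90
G0 X66.4198 Y71.5872
M4 S695
G01 X6.7008 Y241.1880 F953
G01 X63.2057 Y182.3393
G01 X129.0216 Y74.8805
G01 X113.1842 Y34.6449
M5
G0 X25.8927 Y153.2804
M4 S298
G01 X23.3198 Y146.5969 F2239
G01 X22.5412 Y142.6949
G01 X23.3146 Y140.7907
G01 X25.3976 Y140.1004
G01 X28.5477 Y139.8403
G01 X32.5226 Y139.2266
G01 X37.0798 Y137.4757
G01 X41.9768 Y133.8036
M5
G0 X0.0000 Y0.0000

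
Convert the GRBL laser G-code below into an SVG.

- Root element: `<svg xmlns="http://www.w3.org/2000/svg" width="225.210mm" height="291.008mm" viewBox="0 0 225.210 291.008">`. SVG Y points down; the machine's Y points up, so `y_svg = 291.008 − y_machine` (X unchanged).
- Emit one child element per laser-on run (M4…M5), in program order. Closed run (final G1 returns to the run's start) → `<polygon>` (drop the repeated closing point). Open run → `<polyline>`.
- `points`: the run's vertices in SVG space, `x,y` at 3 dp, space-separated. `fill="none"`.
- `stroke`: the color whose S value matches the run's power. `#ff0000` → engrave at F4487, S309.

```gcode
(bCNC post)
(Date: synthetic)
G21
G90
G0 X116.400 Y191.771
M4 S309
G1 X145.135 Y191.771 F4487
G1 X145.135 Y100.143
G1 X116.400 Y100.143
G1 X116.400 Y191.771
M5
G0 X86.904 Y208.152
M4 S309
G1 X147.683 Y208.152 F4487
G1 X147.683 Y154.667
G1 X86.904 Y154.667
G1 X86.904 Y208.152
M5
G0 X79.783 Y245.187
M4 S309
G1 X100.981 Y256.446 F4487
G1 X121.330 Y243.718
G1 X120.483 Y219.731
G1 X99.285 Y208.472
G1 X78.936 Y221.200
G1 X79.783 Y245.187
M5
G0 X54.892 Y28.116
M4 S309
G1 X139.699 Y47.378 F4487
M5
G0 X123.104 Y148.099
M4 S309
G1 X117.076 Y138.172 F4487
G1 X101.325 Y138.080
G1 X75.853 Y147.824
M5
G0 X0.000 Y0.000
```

Each laser-on run becomes one SVG element. Flip Y back into SVG space with y_svg = 291.008 − y_machine. Every run uses S309, so all elements get stroke `#ff0000` (engrave).

Run 1: The run returns to its start, so emit a `<polygon>` with points (Y-flipped): 116.400,99.237 145.135,99.237 145.135,190.865 116.400,190.865.

Run 2: The run returns to its start, so emit a `<polygon>` with points (Y-flipped): 86.904,82.856 147.683,82.856 147.683,136.341 86.904,136.341.

Run 3: The run returns to its start, so emit a `<polygon>` with points (Y-flipped): 79.783,45.821 100.981,34.562 121.330,47.290 120.483,71.277 99.285,82.536 78.936,69.808.

Run 4: The run is open, so emit a `<polyline>` with points (Y-flipped): 54.892,262.892 139.699,243.630.

Run 5: The run is open, so emit a `<polyline>` with points (Y-flipped): 123.104,142.909 117.076,152.836 101.325,152.928 75.853,143.184.

<svg xmlns="http://www.w3.org/2000/svg" width="225.210mm" height="291.008mm" viewBox="0 0 225.210 291.008">
  <polygon points="116.400,99.237 145.135,99.237 145.135,190.865 116.400,190.865" fill="none" stroke="#ff0000"/>
  <polygon points="86.904,82.856 147.683,82.856 147.683,136.341 86.904,136.341" fill="none" stroke="#ff0000"/>
  <polygon points="79.783,45.821 100.981,34.562 121.330,47.290 120.483,71.277 99.285,82.536 78.936,69.808" fill="none" stroke="#ff0000"/>
  <polyline points="54.892,262.892 139.699,243.630" fill="none" stroke="#ff0000"/>
  <polyline points="123.104,142.909 117.076,152.836 101.325,152.928 75.853,143.184" fill="none" stroke="#ff0000"/>
</svg>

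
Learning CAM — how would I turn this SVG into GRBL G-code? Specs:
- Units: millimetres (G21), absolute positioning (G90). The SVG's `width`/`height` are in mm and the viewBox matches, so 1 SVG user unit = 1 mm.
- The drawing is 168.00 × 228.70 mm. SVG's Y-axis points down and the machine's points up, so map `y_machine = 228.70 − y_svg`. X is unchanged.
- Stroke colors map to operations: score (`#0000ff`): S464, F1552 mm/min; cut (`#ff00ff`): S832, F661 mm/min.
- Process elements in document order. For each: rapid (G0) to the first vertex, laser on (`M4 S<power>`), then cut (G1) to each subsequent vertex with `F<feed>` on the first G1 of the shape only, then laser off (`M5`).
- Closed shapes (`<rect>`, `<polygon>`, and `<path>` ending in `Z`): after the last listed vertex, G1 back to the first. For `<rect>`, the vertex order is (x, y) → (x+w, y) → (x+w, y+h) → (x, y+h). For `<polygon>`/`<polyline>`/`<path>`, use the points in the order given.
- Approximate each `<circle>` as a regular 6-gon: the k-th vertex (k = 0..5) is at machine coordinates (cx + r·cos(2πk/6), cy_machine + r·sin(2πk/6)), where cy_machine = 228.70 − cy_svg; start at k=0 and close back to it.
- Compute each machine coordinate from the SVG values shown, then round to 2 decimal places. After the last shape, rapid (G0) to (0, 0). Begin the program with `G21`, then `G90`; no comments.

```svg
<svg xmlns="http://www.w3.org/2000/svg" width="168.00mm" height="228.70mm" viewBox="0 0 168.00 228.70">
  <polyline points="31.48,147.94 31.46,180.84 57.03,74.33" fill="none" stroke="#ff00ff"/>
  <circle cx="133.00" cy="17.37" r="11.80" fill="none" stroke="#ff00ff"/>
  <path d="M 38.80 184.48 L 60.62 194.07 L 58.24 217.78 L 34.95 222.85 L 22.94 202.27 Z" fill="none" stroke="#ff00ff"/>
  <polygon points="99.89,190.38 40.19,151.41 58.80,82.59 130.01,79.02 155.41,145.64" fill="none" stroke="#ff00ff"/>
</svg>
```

G21
G90
G0 X31.48 Y80.76
M4 S832
G1 X31.46 Y47.86 F661
G1 X57.03 Y154.37
M5
G0 X144.80 Y211.33
M4 S832
G1 X138.90 Y221.55 F661
G1 X127.10 Y221.55
G1 X121.20 Y211.33
G1 X127.10 Y201.11
G1 X138.90 Y201.11
G1 X144.80 Y211.33
M5
G0 X38.80 Y44.22
M4 S832
G1 X60.62 Y34.63 F661
G1 X58.24 Y10.92
G1 X34.95 Y5.85
G1 X22.94 Y26.43
G1 X38.80 Y44.22
M5
G0 X99.89 Y38.32
M4 S832
G1 X40.19 Y77.29 F661
G1 X58.80 Y146.11
G1 X130.01 Y149.68
G1 X155.41 Y83.06
G1 X99.89 Y38.32
M5
G0 X0.00 Y0.00

viewBox `0 0 168.00 228.70` with mm width/height → 1 unit = 1 mm. Flip: y_m = 228.70 − y_svg.

**Shape 1** — `<polyline>` open polyline, stroke `#ff00ff` → cut (S832, F661). Machine vertices: (31.48,80.76) → (31.46,47.86) → (57.03,154.37). Open path.

**Shape 2** — `<circle>` circle, stroke `#ff00ff` → cut (S832, F661). Machine vertices: (144.80,211.33) → (138.90,221.55) → (127.10,221.55) → (121.20,211.33) → (127.10,201.11) → (138.90,201.11) → (144.80,211.33). Closed: final G1 returns to the first vertex.

**Shape 3** — `<path>` regular polygon, stroke `#ff00ff` → cut (S832, F661). Machine vertices: (38.80,44.22) → (60.62,34.63) → (58.24,10.92) → (34.95,5.85) → (22.94,26.43) → (38.80,44.22). Closed: final G1 returns to the first vertex.

**Shape 4** — `<polygon>` regular polygon, stroke `#ff00ff` → cut (S832, F661). Machine vertices: (99.89,38.32) → (40.19,77.29) → (58.80,146.11) → (130.01,149.68) → (155.41,83.06) → (99.89,38.32). Closed: final G1 returns to the first vertex.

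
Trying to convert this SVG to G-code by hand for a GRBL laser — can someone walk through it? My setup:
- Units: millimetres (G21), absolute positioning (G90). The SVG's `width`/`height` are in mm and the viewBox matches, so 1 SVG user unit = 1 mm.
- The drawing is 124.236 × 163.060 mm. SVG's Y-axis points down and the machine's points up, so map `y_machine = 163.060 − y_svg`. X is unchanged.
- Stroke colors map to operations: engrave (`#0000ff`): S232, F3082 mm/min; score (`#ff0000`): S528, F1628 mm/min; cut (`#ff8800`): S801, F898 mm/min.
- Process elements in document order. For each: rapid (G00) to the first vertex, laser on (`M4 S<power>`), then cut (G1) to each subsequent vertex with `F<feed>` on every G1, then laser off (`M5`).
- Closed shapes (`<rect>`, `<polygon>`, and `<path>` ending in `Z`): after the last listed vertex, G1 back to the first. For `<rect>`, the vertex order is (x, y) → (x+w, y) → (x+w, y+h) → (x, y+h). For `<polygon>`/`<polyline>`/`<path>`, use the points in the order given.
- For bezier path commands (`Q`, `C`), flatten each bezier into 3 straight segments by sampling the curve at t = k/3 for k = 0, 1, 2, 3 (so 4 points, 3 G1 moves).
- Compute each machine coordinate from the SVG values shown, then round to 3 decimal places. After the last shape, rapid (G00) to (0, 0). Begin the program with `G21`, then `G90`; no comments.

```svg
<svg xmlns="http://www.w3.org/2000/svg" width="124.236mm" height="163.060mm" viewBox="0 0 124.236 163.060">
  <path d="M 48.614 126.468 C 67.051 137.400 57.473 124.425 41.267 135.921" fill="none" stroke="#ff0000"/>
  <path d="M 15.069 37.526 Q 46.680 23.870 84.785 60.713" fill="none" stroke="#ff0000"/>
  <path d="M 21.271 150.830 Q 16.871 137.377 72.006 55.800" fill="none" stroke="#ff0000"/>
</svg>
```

Since the viewBox matches the mm dimensions, user units are millimetres directly. The only transform is the Y-flip y_m = 163.060 − y_svg.

Shape 1 is a cubic bezier drawn with `<path>`. Its stroke #ff0000 means score at S528, F1628. After flipping Y the toolpath is (48.614,36.592) → (58.505,31.837) → (54.472,32.270) → (41.267,27.139).

Shape 2 is a quadratic bezier drawn with `<path>`. Its stroke #ff0000 means score at S528, F1628. After flipping Y the toolpath is (15.069,125.534) → (36.865,129.027) → (60.103,121.298) → (84.785,102.347).

Shape 3 is a quadratic bezier drawn with `<path>`. Its stroke #ff0000 means score at S528, F1628. After flipping Y the toolpath is (21.271,12.230) → (24.953,28.768) → (41.864,60.445) → (72.006,107.260).

G21
G90
G00 X48.614 Y36.592
M4 S528
G1 X58.505 Y31.837 F1628
G1 X54.472 Y32.270 F1628
G1 X41.267 Y27.139 F1628
M5
G00 X15.069 Y125.534
M4 S528
G1 X36.865 Y129.027 F1628
G1 X60.103 Y121.298 F1628
G1 X84.785 Y102.347 F1628
M5
G00 X21.271 Y12.230
M4 S528
G1 X24.953 Y28.768 F1628
G1 X41.864 Y60.445 F1628
G1 X72.006 Y107.260 F1628
M5
G00 X0.000 Y0.000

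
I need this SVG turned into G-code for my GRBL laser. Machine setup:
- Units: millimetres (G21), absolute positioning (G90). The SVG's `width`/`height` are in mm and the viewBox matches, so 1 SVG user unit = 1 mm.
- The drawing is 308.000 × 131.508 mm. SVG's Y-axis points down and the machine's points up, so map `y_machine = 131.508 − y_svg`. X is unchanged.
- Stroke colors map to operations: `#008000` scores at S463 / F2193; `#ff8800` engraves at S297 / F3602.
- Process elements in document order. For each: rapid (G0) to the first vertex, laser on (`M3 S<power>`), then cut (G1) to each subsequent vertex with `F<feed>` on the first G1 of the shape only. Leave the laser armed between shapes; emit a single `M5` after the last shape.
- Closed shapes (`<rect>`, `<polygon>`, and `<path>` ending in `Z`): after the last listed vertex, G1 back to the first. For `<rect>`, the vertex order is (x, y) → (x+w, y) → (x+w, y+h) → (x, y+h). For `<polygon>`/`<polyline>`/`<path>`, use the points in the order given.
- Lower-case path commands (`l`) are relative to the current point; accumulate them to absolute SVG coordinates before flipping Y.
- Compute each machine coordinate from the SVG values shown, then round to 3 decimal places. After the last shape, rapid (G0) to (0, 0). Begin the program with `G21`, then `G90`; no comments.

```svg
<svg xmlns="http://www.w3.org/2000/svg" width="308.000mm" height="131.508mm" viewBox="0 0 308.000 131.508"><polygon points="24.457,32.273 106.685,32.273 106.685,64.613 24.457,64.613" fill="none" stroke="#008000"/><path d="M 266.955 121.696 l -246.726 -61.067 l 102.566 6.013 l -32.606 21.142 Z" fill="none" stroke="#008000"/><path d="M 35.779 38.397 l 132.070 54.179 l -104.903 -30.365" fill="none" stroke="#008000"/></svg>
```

G21
G90
G0 X24.457 Y99.235
M3 S463
G1 X106.685 Y99.235 F2193
G1 X106.685 Y66.895
G1 X24.457 Y66.895
G1 X24.457 Y99.235
G0 X266.955 Y9.812
M3 S463
G1 X20.229 Y70.879 F2193
G1 X122.795 Y64.866
G1 X90.189 Y43.724
G1 X266.955 Y9.812
G0 X35.779 Y93.111
M3 S463
G1 X167.849 Y38.932 F2193
G1 X62.946 Y69.297
M5
G0 X0.000 Y0.000

viewBox `0 0 308.000 131.508` with mm width/height → 1 unit = 1 mm. Flip: y_m = 131.508 − y_svg.

**Shape 1** — `<polygon>` rectangle, stroke `#008000` → score (S463, F2193). Machine vertices: (24.457,99.235) → (106.685,99.235) → (106.685,66.895) → (24.457,66.895) → (24.457,99.235). Closed: final G1 returns to the first vertex.

**Shape 2** — `<path>` closed polygon, stroke `#008000` → score (S463, F2193). Machine vertices: (266.955,9.812) → (20.229,70.879) → (122.795,64.866) → (90.189,43.724) → (266.955,9.812). Closed: final G1 returns to the first vertex.

**Shape 3** — `<path>` open polyline, stroke `#008000` → score (S463, F2193). Machine vertices: (35.779,93.111) → (167.849,38.932) → (62.946,69.297). Open path.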